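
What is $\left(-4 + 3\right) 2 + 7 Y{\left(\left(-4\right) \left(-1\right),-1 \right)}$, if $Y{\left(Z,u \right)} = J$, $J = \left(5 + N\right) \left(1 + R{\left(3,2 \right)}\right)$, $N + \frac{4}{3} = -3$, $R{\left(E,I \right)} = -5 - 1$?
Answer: $- \frac{76}{3} \approx -25.333$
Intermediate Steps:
$R{\left(E,I \right)} = -6$
$N = - \frac{13}{3}$ ($N = - \frac{4}{3} - 3 = - \frac{13}{3} \approx -4.3333$)
$J = - \frac{10}{3}$ ($J = \left(5 - \frac{13}{3}\right) \left(1 - 6\right) = \frac{2}{3} \left(-5\right) = - \frac{10}{3} \approx -3.3333$)
$Y{\left(Z,u \right)} = - \frac{10}{3}$
$\left(-4 + 3\right) 2 + 7 Y{\left(\left(-4\right) \left(-1\right),-1 \right)} = \left(-4 + 3\right) 2 + 7 \left(- \frac{10}{3}\right) = \left(-1\right) 2 - \frac{70}{3} = -2 - \frac{70}{3} = - \frac{76}{3}$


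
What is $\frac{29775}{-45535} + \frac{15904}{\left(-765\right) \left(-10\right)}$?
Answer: $\frac{49640989}{34834275} \approx 1.4251$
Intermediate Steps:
$\frac{29775}{-45535} + \frac{15904}{\left(-765\right) \left(-10\right)} = 29775 \left(- \frac{1}{45535}\right) + \frac{15904}{7650} = - \frac{5955}{9107} + 15904 \cdot \frac{1}{7650} = - \frac{5955}{9107} + \frac{7952}{3825} = \frac{49640989}{34834275}$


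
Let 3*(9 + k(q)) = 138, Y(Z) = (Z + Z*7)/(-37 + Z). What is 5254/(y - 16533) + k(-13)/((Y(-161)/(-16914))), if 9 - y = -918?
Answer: -241722109667/2512566 ≈ -96205.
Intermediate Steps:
y = 927 (y = 9 - 1*(-918) = 9 + 918 = 927)
Y(Z) = 8*Z/(-37 + Z) (Y(Z) = (Z + 7*Z)/(-37 + Z) = (8*Z)/(-37 + Z) = 8*Z/(-37 + Z))
k(q) = 37 (k(q) = -9 + (⅓)*138 = -9 + 46 = 37)
5254/(y - 16533) + k(-13)/((Y(-161)/(-16914))) = 5254/(927 - 16533) + 37/(((8*(-161)/(-37 - 161))/(-16914))) = 5254/(-15606) + 37/(((8*(-161)/(-198))*(-1/16914))) = 5254*(-1/15606) + 37/(((8*(-161)*(-1/198))*(-1/16914))) = -2627/7803 + 37/(((644/99)*(-1/16914))) = -2627/7803 + 37/(-322/837243) = -2627/7803 + 37*(-837243/322) = -2627/7803 - 30977991/322 = -241722109667/2512566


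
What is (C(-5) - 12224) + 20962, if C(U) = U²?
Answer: 8763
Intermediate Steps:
(C(-5) - 12224) + 20962 = ((-5)² - 12224) + 20962 = (25 - 12224) + 20962 = -12199 + 20962 = 8763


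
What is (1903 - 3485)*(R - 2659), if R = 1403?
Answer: 1986992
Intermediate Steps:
(1903 - 3485)*(R - 2659) = (1903 - 3485)*(1403 - 2659) = -1582*(-1256) = 1986992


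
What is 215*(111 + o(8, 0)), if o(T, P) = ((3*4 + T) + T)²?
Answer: 192425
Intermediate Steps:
o(T, P) = (12 + 2*T)² (o(T, P) = ((12 + T) + T)² = (12 + 2*T)²)
215*(111 + o(8, 0)) = 215*(111 + 4*(6 + 8)²) = 215*(111 + 4*14²) = 215*(111 + 4*196) = 215*(111 + 784) = 215*895 = 192425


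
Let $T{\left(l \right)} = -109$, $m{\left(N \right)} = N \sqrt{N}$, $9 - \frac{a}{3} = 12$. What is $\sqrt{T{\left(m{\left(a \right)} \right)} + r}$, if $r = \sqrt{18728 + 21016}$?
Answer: $\sqrt{-109 + 24 \sqrt{69}} \approx 9.5057$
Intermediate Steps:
$a = -9$ ($a = 27 - 36 = -9$)
$m{\left(N \right)} = N^{\frac{3}{2}}$
$r = 24 \sqrt{69}$ ($r = \sqrt{39744} = 24 \sqrt{69} \approx 199.36$)
$\sqrt{T{\left(m{\left(a \right)} \right)} + r} = \sqrt{-109 + 24 \sqrt{69}}$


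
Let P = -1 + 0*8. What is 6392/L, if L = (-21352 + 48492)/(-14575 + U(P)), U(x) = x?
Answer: -23292448/6785 ≈ -3432.9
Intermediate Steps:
P = -1 (P = -1 + 0 = -1)
L = -6785/3644 (L = (-21352 + 48492)/(-14575 - 1) = 27140/(-14576) = 27140*(-1/14576) = -6785/3644 ≈ -1.8620)
6392/L = 6392/(-6785/3644) = 6392*(-3644/6785) = -23292448/6785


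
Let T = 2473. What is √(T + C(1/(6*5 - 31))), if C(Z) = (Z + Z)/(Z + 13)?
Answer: √89022/6 ≈ 49.728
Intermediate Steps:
C(Z) = 2*Z/(13 + Z) (C(Z) = (2*Z)/(13 + Z) = 2*Z/(13 + Z))
√(T + C(1/(6*5 - 31))) = √(2473 + 2/((6*5 - 31)*(13 + 1/(6*5 - 31)))) = √(2473 + 2/((30 - 31)*(13 + 1/(30 - 31)))) = √(2473 + 2/(-1*(13 + 1/(-1)))) = √(2473 + 2*(-1)/(13 - 1)) = √(2473 + 2*(-1)/12) = √(2473 + 2*(-1)*(1/12)) = √(2473 - ⅙) = √(14837/6) = √89022/6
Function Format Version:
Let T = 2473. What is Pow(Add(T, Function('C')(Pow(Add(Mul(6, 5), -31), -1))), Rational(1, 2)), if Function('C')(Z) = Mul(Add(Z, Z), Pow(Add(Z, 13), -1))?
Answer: Mul(Rational(1, 6), Pow(89022, Rational(1, 2))) ≈ 49.728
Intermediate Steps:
Function('C')(Z) = Mul(2, Z, Pow(Add(13, Z), -1)) (Function('C')(Z) = Mul(Mul(2, Z), Pow(Add(13, Z), -1)) = Mul(2, Z, Pow(Add(13, Z), -1)))
Pow(Add(T, Function('C')(Pow(Add(Mul(6, 5), -31), -1))), Rational(1, 2)) = Pow(Add(2473, Mul(2, Pow(Add(Mul(6, 5), -31), -1), Pow(Add(13, Pow(Add(Mul(6, 5), -31), -1)), -1))), Rational(1, 2)) = Pow(Add(2473, Mul(2, Pow(Add(30, -31), -1), Pow(Add(13, Pow(Add(30, -31), -1)), -1))), Rational(1, 2)) = Pow(Add(2473, Mul(2, Pow(-1, -1), Pow(Add(13, Pow(-1, -1)), -1))), Rational(1, 2)) = Pow(Add(2473, Mul(2, -1, Pow(Add(13, -1), -1))), Rational(1, 2)) = Pow(Add(2473, Mul(2, -1, Pow(12, -1))), Rational(1, 2)) = Pow(Add(2473, Mul(2, -1, Rational(1, 12))), Rational(1, 2)) = Pow(Add(2473, Rational(-1, 6)), Rational(1, 2)) = Pow(Rational(14837, 6), Rational(1, 2)) = Mul(Rational(1, 6), Pow(89022, Rational(1, 2)))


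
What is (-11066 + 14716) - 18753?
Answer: -15103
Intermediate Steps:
(-11066 + 14716) - 18753 = 3650 - 18753 = -15103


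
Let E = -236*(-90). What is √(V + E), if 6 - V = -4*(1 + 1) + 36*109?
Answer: √17330 ≈ 131.64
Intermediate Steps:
V = -3910 (V = 6 - (-4*(1 + 1) + 36*109) = 6 - (-4*2 + 3924) = 6 - (-8 + 3924) = 6 - 1*3916 = 6 - 3916 = -3910)
E = 21240
√(V + E) = √(-3910 + 21240) = √17330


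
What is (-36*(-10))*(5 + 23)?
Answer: 10080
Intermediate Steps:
(-36*(-10))*(5 + 23) = 360*28 = 10080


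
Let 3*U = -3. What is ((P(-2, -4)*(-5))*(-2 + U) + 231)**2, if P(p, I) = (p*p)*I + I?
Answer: 4761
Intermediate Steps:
U = -1 (U = (1/3)*(-3) = -1)
P(p, I) = I + I*p**2 (P(p, I) = p**2*I + I = I*p**2 + I = I + I*p**2)
((P(-2, -4)*(-5))*(-2 + U) + 231)**2 = ((-4*(1 + (-2)**2)*(-5))*(-2 - 1) + 231)**2 = ((-4*(1 + 4)*(-5))*(-3) + 231)**2 = ((-4*5*(-5))*(-3) + 231)**2 = (-20*(-5)*(-3) + 231)**2 = (100*(-3) + 231)**2 = (-300 + 231)**2 = (-69)**2 = 4761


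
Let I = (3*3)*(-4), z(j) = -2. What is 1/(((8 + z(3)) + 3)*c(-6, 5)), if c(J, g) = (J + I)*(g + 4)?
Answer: -1/3402 ≈ -0.00029394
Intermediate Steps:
I = -36 (I = 9*(-4) = -36)
c(J, g) = (-36 + J)*(4 + g) (c(J, g) = (J - 36)*(g + 4) = (-36 + J)*(4 + g))
1/(((8 + z(3)) + 3)*c(-6, 5)) = 1/(((8 - 2) + 3)*(-144 - 36*5 + 4*(-6) - 6*5)) = 1/((6 + 3)*(-144 - 180 - 24 - 30)) = 1/(9*(-378)) = 1/(-3402) = -1/3402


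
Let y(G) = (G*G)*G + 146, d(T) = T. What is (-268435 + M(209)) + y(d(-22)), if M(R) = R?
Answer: -278728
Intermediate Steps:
y(G) = 146 + G³ (y(G) = G²*G + 146 = G³ + 146 = 146 + G³)
(-268435 + M(209)) + y(d(-22)) = (-268435 + 209) + (146 + (-22)³) = -268226 + (146 - 10648) = -268226 - 10502 = -278728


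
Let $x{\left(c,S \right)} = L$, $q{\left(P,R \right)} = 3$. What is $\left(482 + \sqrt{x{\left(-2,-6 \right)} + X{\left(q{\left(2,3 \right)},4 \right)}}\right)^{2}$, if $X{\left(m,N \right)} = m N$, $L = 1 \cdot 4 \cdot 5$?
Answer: $232356 + 3856 \sqrt{2} \approx 2.3781 \cdot 10^{5}$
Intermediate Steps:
$L = 20$ ($L = 1 \cdot 20 = 20$)
$x{\left(c,S \right)} = 20$
$X{\left(m,N \right)} = N m$
$\left(482 + \sqrt{x{\left(-2,-6 \right)} + X{\left(q{\left(2,3 \right)},4 \right)}}\right)^{2} = \left(482 + \sqrt{20 + 4 \cdot 3}\right)^{2} = \left(482 + \sqrt{20 + 12}\right)^{2} = \left(482 + \sqrt{32}\right)^{2} = \left(482 + 4 \sqrt{2}\right)^{2}$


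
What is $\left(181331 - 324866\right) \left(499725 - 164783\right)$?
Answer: $-48075899970$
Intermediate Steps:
$\left(181331 - 324866\right) \left(499725 - 164783\right) = \left(-143535\right) 334942 = -48075899970$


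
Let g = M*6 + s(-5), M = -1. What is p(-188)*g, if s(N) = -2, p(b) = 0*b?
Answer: 0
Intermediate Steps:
p(b) = 0
g = -8 (g = -1*6 - 2 = -6 - 2 = -8)
p(-188)*g = 0*(-8) = 0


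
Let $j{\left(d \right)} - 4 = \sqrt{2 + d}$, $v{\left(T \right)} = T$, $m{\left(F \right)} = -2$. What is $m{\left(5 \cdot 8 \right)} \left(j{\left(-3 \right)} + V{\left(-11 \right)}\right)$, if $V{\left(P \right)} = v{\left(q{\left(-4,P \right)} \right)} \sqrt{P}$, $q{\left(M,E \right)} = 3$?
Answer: $-8 - 2 i - 6 i \sqrt{11} \approx -8.0 - 21.9 i$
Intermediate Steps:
$j{\left(d \right)} = 4 + \sqrt{2 + d}$
$V{\left(P \right)} = 3 \sqrt{P}$
$m{\left(5 \cdot 8 \right)} \left(j{\left(-3 \right)} + V{\left(-11 \right)}\right) = - 2 \left(\left(4 + \sqrt{2 - 3}\right) + 3 \sqrt{-11}\right) = - 2 \left(\left(4 + \sqrt{-1}\right) + 3 i \sqrt{11}\right) = - 2 \left(\left(4 + i\right) + 3 i \sqrt{11}\right) = - 2 \left(4 + i + 3 i \sqrt{11}\right) = -8 - 2 i - 6 i \sqrt{11}$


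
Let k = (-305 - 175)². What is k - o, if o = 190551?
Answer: 39849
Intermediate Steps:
k = 230400 (k = (-480)² = 230400)
k - o = 230400 - 1*190551 = 230400 - 190551 = 39849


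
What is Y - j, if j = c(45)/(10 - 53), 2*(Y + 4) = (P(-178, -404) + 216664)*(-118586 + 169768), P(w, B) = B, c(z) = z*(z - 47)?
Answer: 237975315118/43 ≈ 5.5343e+9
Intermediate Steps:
c(z) = z*(-47 + z)
Y = 5534309656 (Y = -4 + ((-404 + 216664)*(-118586 + 169768))/2 = -4 + (216260*51182)/2 = -4 + (1/2)*11068619320 = -4 + 5534309660 = 5534309656)
j = 90/43 (j = (45*(-47 + 45))/(10 - 53) = (45*(-2))/(-43) = -90*(-1/43) = 90/43 ≈ 2.0930)
Y - j = 5534309656 - 1*90/43 = 5534309656 - 90/43 = 237975315118/43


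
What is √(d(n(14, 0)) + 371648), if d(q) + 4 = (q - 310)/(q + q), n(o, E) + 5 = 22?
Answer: √429610502/34 ≈ 609.62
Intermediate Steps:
n(o, E) = 17 (n(o, E) = -5 + 22 = 17)
d(q) = -4 + (-310 + q)/(2*q) (d(q) = -4 + (q - 310)/(q + q) = -4 + (-310 + q)/((2*q)) = -4 + (-310 + q)*(1/(2*q)) = -4 + (-310 + q)/(2*q))
√(d(n(14, 0)) + 371648) = √((-7/2 - 155/17) + 371648) = √(-429/34 + 371648) = √(12635603/34) = √429610502/34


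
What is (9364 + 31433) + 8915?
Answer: 49712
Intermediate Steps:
(9364 + 31433) + 8915 = 40797 + 8915 = 49712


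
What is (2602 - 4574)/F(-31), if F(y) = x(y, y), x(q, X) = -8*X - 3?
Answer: -1972/245 ≈ -8.0490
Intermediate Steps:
x(q, X) = -3 - 8*X
F(y) = -3 - 8*y
(2602 - 4574)/F(-31) = (2602 - 4574)/(-3 - 8*(-31)) = -1972/(-3 + 248) = -1972/245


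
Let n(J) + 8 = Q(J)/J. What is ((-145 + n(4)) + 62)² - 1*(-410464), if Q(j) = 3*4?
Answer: 418208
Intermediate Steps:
Q(j) = 12
n(J) = -8 + 12/J
((-145 + n(4)) + 62)² - 1*(-410464) = ((-145 + (-8 + 12/4)) + 62)² - 1*(-410464) = ((-145 + (-8 + 12*(¼))) + 62)² + 410464 = ((-145 + (-8 + 3)) + 62)² + 410464 = ((-145 - 5) + 62)² + 410464 = (-150 + 62)² + 410464 = (-88)² + 410464 = 7744 + 410464 = 418208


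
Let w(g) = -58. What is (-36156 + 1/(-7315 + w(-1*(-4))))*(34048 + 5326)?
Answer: -10496249613686/7373 ≈ -1.4236e+9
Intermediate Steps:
(-36156 + 1/(-7315 + w(-1*(-4))))*(34048 + 5326) = (-36156 + 1/(-7315 - 58))*(34048 + 5326) = (-36156 + 1/(-7373))*39374 = (-36156 - 1/7373)*39374 = -266578189/7373*39374 = -10496249613686/7373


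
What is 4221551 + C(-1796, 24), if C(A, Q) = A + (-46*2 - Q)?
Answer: 4219639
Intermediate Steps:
C(A, Q) = -92 + A - Q (C(A, Q) = A + (-92 - Q) = -92 + A - Q)
4221551 + C(-1796, 24) = 4221551 + (-92 - 1796 - 1*24) = 4221551 + (-92 - 1796 - 24) = 4221551 - 1912 = 4219639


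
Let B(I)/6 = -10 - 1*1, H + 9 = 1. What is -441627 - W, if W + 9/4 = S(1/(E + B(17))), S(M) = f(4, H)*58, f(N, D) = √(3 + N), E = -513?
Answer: -1766499/4 - 58*√7 ≈ -4.4178e+5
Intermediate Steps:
H = -8 (H = -9 + 1 = -8)
B(I) = -66 (B(I) = 6*(-10 - 1*1) = 6*(-10 - 1) = 6*(-11) = -66)
S(M) = 58*√7 (S(M) = √(3 + 4)*58 = √7*58 = 58*√7)
W = -9/4 + 58*√7 ≈ 151.20
-441627 - W = -441627 - (-9/4 + 58*√7) = -441627 + (9/4 - 58*√7) = -1766499/4 - 58*√7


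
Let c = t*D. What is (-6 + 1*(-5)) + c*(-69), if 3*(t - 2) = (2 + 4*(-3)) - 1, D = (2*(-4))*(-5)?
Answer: 4589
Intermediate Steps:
D = 40 (D = -8*(-5) = 40)
t = -5/3 (t = 2 + ((2 + 4*(-3)) - 1)/3 = 2 + ((2 - 12) - 1)/3 = 2 + (-10 - 1)/3 = 2 + (⅓)*(-11) = 2 - 11/3 = -5/3 ≈ -1.6667)
c = -200/3 (c = -5/3*40 = -200/3 ≈ -66.667)
(-6 + 1*(-5)) + c*(-69) = (-6 + 1*(-5)) - 200/3*(-69) = (-6 - 5) + 4600 = -11 + 4600 = 4589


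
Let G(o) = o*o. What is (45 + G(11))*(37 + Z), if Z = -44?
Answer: -1162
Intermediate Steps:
G(o) = o²
(45 + G(11))*(37 + Z) = (45 + 11²)*(37 - 44) = (45 + 121)*(-7) = 166*(-7) = -1162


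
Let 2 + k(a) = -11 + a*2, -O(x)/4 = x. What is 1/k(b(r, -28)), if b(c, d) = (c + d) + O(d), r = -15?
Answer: 1/125 ≈ 0.0080000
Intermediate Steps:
O(x) = -4*x
b(c, d) = c - 3*d (b(c, d) = (c + d) - 4*d = c - 3*d)
k(a) = -13 + 2*a (k(a) = -2 + (-11 + a*2) = -2 + (-11 + 2*a) = -13 + 2*a)
1/k(b(r, -28)) = 1/(-13 + 2*(-15 - 3*(-28))) = 1/(-13 + 2*(-15 + 84)) = 1/(-13 + 2*69) = 1/(-13 + 138) = 1/125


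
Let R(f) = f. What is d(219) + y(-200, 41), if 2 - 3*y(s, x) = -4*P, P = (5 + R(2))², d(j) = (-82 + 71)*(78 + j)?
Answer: -3201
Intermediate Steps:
d(j) = -858 - 11*j (d(j) = -11*(78 + j) = -858 - 11*j)
P = 49 (P = (5 + 2)² = 7² = 49)
y(s, x) = 66 (y(s, x) = ⅔ - (-4)*49/3 = ⅔ - ⅓*(-196) = ⅔ + 196/3 = 66)
d(219) + y(-200, 41) = (-858 - 11*219) + 66 = (-858 - 2409) + 66 = -3267 + 66 = -3201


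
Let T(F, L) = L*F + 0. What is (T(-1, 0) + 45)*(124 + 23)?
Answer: 6615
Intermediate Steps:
T(F, L) = F*L (T(F, L) = F*L + 0 = F*L)
(T(-1, 0) + 45)*(124 + 23) = (-1*0 + 45)*(124 + 23) = (0 + 45)*147 = 45*147 = 6615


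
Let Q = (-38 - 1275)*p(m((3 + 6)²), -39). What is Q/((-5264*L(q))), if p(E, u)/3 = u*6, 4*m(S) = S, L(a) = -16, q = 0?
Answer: 460863/42112 ≈ 10.944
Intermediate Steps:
m(S) = S/4
p(E, u) = 18*u (p(E, u) = 3*(u*6) = 3*(6*u) = 18*u)
Q = 921726 (Q = (-38 - 1275)*(18*(-39)) = -1313*(-702) = 921726)
Q/((-5264*L(q))) = 921726/((-5264*(-16))) = 921726/84224 = 921726*(1/84224) = 460863/42112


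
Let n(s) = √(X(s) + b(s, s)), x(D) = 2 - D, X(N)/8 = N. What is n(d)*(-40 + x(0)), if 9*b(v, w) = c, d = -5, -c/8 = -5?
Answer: -304*I*√5/3 ≈ -226.59*I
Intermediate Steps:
c = 40 (c = -8*(-5) = 40)
X(N) = 8*N
b(v, w) = 40/9 (b(v, w) = (⅑)*40 = 40/9)
n(s) = √(40/9 + 8*s) (n(s) = √(8*s + 40/9) = √(40/9 + 8*s))
n(d)*(-40 + x(0)) = (2*√(10 + 18*(-5))/3)*(-40 + (2 - 1*0)) = (2*√(10 - 90)/3)*(-40 + (2 + 0)) = (2*√(-80)/3)*(-40 + 2) = (2*(4*I*√5)/3)*(-38) = (8*I*√5/3)*(-38) = -304*I*√5/3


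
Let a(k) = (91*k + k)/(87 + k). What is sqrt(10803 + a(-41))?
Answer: sqrt(10721) ≈ 103.54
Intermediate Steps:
a(k) = 92*k/(87 + k) (a(k) = (92*k)/(87 + k) = 92*k/(87 + k))
sqrt(10803 + a(-41)) = sqrt(10803 + 92*(-41)/(87 - 41)) = sqrt(10803 + 92*(-41)/46) = sqrt(10803 + 92*(-41)*(1/46)) = sqrt(10803 - 82) = sqrt(10721)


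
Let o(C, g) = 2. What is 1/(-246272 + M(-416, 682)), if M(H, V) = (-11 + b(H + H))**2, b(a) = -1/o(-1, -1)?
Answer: -4/984559 ≈ -4.0627e-6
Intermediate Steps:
b(a) = -1/2
M(H, V) = 529/4 (M(H, V) = (-11 - 1/2)**2 = (-23/2)**2 = 529/4)
1/(-246272 + M(-416, 682)) = 1/(-246272 + 529/4) = 1/(-984559/4) = -4/984559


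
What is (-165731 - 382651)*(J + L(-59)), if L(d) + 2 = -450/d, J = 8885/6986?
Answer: -779680479297/206087 ≈ -3.7833e+6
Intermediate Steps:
J = 8885/6986 (J = 8885*(1/6986) = 8885/6986 ≈ 1.2718)
L(d) = -2 - 450/d
(-165731 - 382651)*(J + L(-59)) = (-165731 - 382651)*(8885/6986 + (-2 - 450/(-59))) = -548382*(8885/6986 + (-2 - 450*(-1/59))) = -548382*(8885/6986 + (-2 + 450/59)) = -548382*(8885/6986 + 332/59) = -548382*2843567/412174 = -779680479297/206087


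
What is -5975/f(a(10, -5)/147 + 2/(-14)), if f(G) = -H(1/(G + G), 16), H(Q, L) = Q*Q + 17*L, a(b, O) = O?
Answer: 16156400/757097 ≈ 21.340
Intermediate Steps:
H(Q, L) = Q**2 + 17*L
f(G) = -272 - 1/(4*G**2) (f(G) = -((1/(G + G))**2 + 17*16) = -((1/(2*G))**2 + 272) = -(1/(4*G**2) + 272) = -(272 + 1/(4*G**2)) = -272 - 1/(4*G**2))
-5975/f(a(10, -5)/147 + 2/(-14)) = -5975/(-272 - 1/(4*(-5/147 + 2/(-14))**2)) = -5975/(-272 - 1/(4*(-5*1/147 + 2*(-1/14))**2)) = -5975/(-272 - 1/(4*(-5/147 - 1/7)**2)) = -5975/(-272 - 1/(4*(-26/147)**2)) = -5975/(-272 - 1/4*21609/676) = -5975/(-272 - 21609/2704) = -5975/(-757097/2704) = -5975*(-2704/757097) = 16156400/757097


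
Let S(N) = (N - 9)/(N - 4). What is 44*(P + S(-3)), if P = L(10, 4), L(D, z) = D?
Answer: 3608/7 ≈ 515.43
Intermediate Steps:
S(N) = (-9 + N)/(-4 + N)
P = 10
44*(P + S(-3)) = 44*(10 + (-9 - 3)/(-4 - 3)) = 44*(10 - 12/(-7)) = 44*(10 - 1/7*(-12)) = 44*(10 + 12/7) = 44*(82/7) = 3608/7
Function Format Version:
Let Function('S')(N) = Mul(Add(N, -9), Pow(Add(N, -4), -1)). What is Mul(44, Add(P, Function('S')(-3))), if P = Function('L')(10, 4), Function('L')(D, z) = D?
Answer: Rational(3608, 7) ≈ 515.43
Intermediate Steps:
Function('S')(N) = Mul(Pow(Add(-4, N), -1), Add(-9, N)) (Function('S')(N) = Mul(Add(-9, N), Pow(Add(-4, N), -1)) = Mul(Pow(Add(-4, N), -1), Add(-9, N)))
P = 10
Mul(44, Add(P, Function('S')(-3))) = Mul(44, Add(10, Mul(Pow(Add(-4, -3), -1), Add(-9, -3)))) = Mul(44, Add(10, Mul(Pow(-7, -1), -12))) = Mul(44, Add(10, Mul(Rational(-1, 7), -12))) = Mul(44, Add(10, Rational(12, 7))) = Mul(44, Rational(82, 7)) = Rational(3608, 7)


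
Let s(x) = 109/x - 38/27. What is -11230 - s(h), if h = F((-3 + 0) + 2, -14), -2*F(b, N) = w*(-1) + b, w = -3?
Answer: -300229/27 ≈ -11120.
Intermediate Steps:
F(b, N) = -3/2 - b/2 (F(b, N) = -(-3*(-1) + b)/2 = -(3 + b)/2 = -3/2 - b/2)
h = -1 (h = -3/2 - ((-3 + 0) + 2)/2 = -3/2 - (-3 + 2)/2 = -3/2 - 1/2*(-1) = -3/2 + 1/2 = -1)
s(x) = -38/27 + 109/x (s(x) = 109/x - 38*1/27 = 109/x - 38/27 = -38/27 + 109/x)
-11230 - s(h) = -11230 - (-38/27 + 109/(-1)) = -11230 - (-38/27 + 109*(-1)) = -11230 - (-38/27 - 109) = -11230 - 1*(-2981/27) = -11230 + 2981/27 = -300229/27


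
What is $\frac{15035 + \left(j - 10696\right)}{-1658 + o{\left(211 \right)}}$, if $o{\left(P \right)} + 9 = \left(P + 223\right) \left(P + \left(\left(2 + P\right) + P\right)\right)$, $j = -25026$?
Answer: $- \frac{20687}{273923} \approx -0.075521$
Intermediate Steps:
$o{\left(P \right)} = -9 + \left(2 + 3 P\right) \left(223 + P\right)$ ($o{\left(P \right)} = -9 + \left(P + 223\right) \left(P + \left(\left(2 + P\right) + P\right)\right) = -9 + \left(223 + P\right) \left(P + \left(2 + 2 P\right)\right) = -9 + \left(223 + P\right) \left(2 + 3 P\right) = -9 + \left(2 + 3 P\right) \left(223 + P\right)$)
$\frac{15035 + \left(j - 10696\right)}{-1658 + o{\left(211 \right)}} = \frac{15035 - 35722}{-1658 + \left(437 + 3 \cdot 211^{2} + 671 \cdot 211\right)} = \frac{15035 - 35722}{-1658 + \left(437 + 3 \cdot 44521 + 141581\right)} = - \frac{20687}{-1658 + \left(437 + 133563 + 141581\right)} = - \frac{20687}{-1658 + 275581} = - \frac{20687}{273923}$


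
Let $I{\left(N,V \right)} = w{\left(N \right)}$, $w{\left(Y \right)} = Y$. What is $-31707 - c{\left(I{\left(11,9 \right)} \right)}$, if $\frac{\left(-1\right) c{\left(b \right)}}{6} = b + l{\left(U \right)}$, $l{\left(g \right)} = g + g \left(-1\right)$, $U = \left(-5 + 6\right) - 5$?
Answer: $-31641$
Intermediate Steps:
$U = -4$ ($U = 1 - 5 = -4$)
$l{\left(g \right)} = 0$ ($l{\left(g \right)} = g - g = 0$)
$I{\left(N,V \right)} = N$
$c{\left(b \right)} = - 6 b$ ($c{\left(b \right)} = - 6 \left(b + 0\right) = - 6 b$)
$-31707 - c{\left(I{\left(11,9 \right)} \right)} = -31707 - \left(-6\right) 11 = -31707 - -66 = -31707 + 66 = -31641$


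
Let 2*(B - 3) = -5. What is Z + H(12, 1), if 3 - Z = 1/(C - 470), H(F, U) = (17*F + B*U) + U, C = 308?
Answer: 16889/81 ≈ 208.51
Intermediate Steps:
B = 1/2 (B = 3 + (1/2)*(-5) = 3 - 5/2 = 1/2 ≈ 0.50000)
H(F, U) = 17*F + 3*U/2 (H(F, U) = (17*F + U/2) + U = (U/2 + 17*F) + U = 17*F + 3*U/2)
Z = 487/162 (Z = 3 - 1/(308 - 470) = 3 - 1/(-162) = 3 - 1*(-1/162) = 3 + 1/162 = 487/162 ≈ 3.0062)
Z + H(12, 1) = 487/162 + (17*12 + (3/2)*1) = 487/162 + (204 + 3/2) = 487/162 + 411/2 = 16889/81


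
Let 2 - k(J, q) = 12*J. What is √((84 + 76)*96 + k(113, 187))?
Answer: √14006 ≈ 118.35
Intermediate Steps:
k(J, q) = 2 - 12*J
√((84 + 76)*96 + k(113, 187)) = √((84 + 76)*96 + (2 - 12*113)) = √(160*96 + (2 - 1356)) = √(15360 - 1354) = √14006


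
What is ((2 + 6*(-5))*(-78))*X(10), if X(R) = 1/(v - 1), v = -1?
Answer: -1092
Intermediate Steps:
X(R) = -1/2 (X(R) = 1/(-1 - 1) = 1/(-2) = -1/2)
((2 + 6*(-5))*(-78))*X(10) = ((2 + 6*(-5))*(-78))*(-1/2) = ((2 - 30)*(-78))*(-1/2) = -28*(-78)*(-1/2) = 2184*(-1/2) = -1092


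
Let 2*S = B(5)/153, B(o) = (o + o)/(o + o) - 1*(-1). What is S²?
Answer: 1/23409 ≈ 4.2719e-5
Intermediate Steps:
B(o) = 2 (B(o) = (2*o)/((2*o)) + 1 = (2*o)*(1/(2*o)) + 1 = 1 + 1 = 2)
S = 1/153 (S = (2/153)/2 = (2*(1/153))/2 = (½)*(2/153) = 1/153 ≈ 0.0065359)
S² = (1/153)² = 1/23409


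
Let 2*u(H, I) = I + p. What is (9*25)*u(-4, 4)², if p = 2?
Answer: 2025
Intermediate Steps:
u(H, I) = 1 + I/2 (u(H, I) = (I + 2)/2 = (2 + I)/2 = 1 + I/2)
(9*25)*u(-4, 4)² = (9*25)*(1 + (½)*4)² = 225*(1 + 2)² = 225*3² = 225*9 = 2025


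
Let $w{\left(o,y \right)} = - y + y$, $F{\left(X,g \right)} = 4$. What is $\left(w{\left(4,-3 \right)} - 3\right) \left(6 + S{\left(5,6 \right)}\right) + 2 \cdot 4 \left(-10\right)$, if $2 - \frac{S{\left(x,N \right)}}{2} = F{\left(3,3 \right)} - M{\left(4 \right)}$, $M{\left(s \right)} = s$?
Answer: $-110$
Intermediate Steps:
$w{\left(o,y \right)} = 0$
$S{\left(x,N \right)} = 4$ ($S{\left(x,N \right)} = 4 - 2 \left(4 - 4\right) = 4 - 0 = 4 + 0 = 4$)
$\left(w{\left(4,-3 \right)} - 3\right) \left(6 + S{\left(5,6 \right)}\right) + 2 \cdot 4 \left(-10\right) = \left(0 - 3\right) \left(6 + 4\right) + 2 \cdot 4 \left(-10\right) = \left(-3\right) 10 + 8 \left(-10\right) = -30 - 80 = -110$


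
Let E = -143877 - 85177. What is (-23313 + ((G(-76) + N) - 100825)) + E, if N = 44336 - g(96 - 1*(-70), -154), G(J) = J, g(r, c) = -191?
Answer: -308741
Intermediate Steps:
N = 44527 (N = 44336 - 1*(-191) = 44336 + 191 = 44527)
E = -229054
(-23313 + ((G(-76) + N) - 100825)) + E = (-23313 + ((-76 + 44527) - 100825)) - 229054 = (-23313 + (44451 - 100825)) - 229054 = (-23313 - 56374) - 229054 = -79687 - 229054 = -308741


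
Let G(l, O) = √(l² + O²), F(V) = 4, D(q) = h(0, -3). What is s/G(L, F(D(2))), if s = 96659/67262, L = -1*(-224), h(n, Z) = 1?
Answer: 96659*√3137/844003576 ≈ 0.0064144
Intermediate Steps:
D(q) = 1
L = 224
G(l, O) = √(O² + l²)
s = 96659/67262 (s = 96659*(1/67262) = 96659/67262 ≈ 1.4371)
s/G(L, F(D(2))) = 96659/(67262*(√(4² + 224²))) = 96659/(67262*(√(16 + 50176))) = 96659/(67262*(√50192)) = 96659/(67262*((4*√3137))) = 96659*(√3137/12548)/67262 = 96659*√3137/844003576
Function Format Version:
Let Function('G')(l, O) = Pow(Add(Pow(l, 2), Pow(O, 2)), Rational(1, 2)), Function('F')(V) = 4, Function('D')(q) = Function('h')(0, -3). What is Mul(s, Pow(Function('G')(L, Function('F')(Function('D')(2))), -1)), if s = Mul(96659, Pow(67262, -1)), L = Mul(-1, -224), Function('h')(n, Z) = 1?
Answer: Mul(Rational(96659, 844003576), Pow(3137, Rational(1, 2))) ≈ 0.0064144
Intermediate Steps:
Function('D')(q) = 1
L = 224
Function('G')(l, O) = Pow(Add(Pow(O, 2), Pow(l, 2)), Rational(1, 2))
s = Rational(96659, 67262) (s = Mul(96659, Rational(1, 67262)) = Rational(96659, 67262) ≈ 1.4371)
Mul(s, Pow(Function('G')(L, Function('F')(Function('D')(2))), -1)) = Mul(Rational(96659, 67262), Pow(Pow(Add(Pow(4, 2), Pow(224, 2)), Rational(1, 2)), -1)) = Mul(Rational(96659, 67262), Pow(Pow(Add(16, 50176), Rational(1, 2)), -1)) = Mul(Rational(96659, 67262), Pow(Pow(50192, Rational(1, 2)), -1)) = Mul(Rational(96659, 67262), Pow(Mul(4, Pow(3137, Rational(1, 2))), -1)) = Mul(Rational(96659, 67262), Mul(Rational(1, 12548), Pow(3137, Rational(1, 2)))) = Mul(Rational(96659, 844003576), Pow(3137, Rational(1, 2)))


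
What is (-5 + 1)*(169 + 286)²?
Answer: -828100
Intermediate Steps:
(-5 + 1)*(169 + 286)² = -4*455² = -4*207025 = -828100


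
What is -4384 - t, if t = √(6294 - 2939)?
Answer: -4384 - √3355 ≈ -4441.9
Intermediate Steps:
t = √3355 ≈ 57.922
-4384 - t = -4384 - √3355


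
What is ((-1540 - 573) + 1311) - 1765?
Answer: -2567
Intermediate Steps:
((-1540 - 573) + 1311) - 1765 = (-2113 + 1311) - 1765 = -802 - 1765 = -2567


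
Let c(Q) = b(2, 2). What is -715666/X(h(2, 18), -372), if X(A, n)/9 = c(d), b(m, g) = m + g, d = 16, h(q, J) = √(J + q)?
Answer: -357833/18 ≈ -19880.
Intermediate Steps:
b(m, g) = g + m
c(Q) = 4 (c(Q) = 2 + 2 = 4)
X(A, n) = 36 (X(A, n) = 9*4 = 36)
-715666/X(h(2, 18), -372) = -715666/36 = -715666*1/36 = -357833/18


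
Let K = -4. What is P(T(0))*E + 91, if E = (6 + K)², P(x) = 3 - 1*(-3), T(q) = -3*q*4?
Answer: 115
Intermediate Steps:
T(q) = -12*q
P(x) = 6 (P(x) = 3 + 3 = 6)
E = 4 (E = (6 - 4)² = 2² = 4)
P(T(0))*E + 91 = 6*4 + 91 = 24 + 91 = 115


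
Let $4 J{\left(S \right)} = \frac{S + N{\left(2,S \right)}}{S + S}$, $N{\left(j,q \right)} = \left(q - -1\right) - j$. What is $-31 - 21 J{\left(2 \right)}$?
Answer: $- \frac{559}{16} \approx -34.938$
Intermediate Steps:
$N{\left(j,q \right)} = 1 + q - j$ ($N{\left(j,q \right)} = \left(q + 1\right) - j = \left(1 + q\right) - j = 1 + q - j$)
$J{\left(S \right)} = \frac{-1 + 2 S}{8 S}$ ($J{\left(S \right)} = \frac{\left(S + \left(1 + S - 2\right)\right) \frac{1}{S + S}}{4} = \frac{\left(S + \left(1 + S - 2\right)\right) \frac{1}{2 S}}{4} = \frac{\left(S + \left(-1 + S\right)\right) \frac{1}{2 S}}{4} = \frac{\left(-1 + 2 S\right) \frac{1}{2 S}}{4} = \frac{\frac{1}{2} \frac{1}{S} \left(-1 + 2 S\right)}{4} = \frac{-1 + 2 S}{8 S}$)
$-31 - 21 J{\left(2 \right)} = -31 - 21 \frac{-1 + 2 \cdot 2}{8 \cdot 2} = -31 - 21 \cdot \frac{1}{8} \cdot \frac{1}{2} \left(-1 + 4\right) = -31 - 21 \cdot \frac{1}{8} \cdot \frac{1}{2} \cdot 3 = -31 - \frac{63}{16} = - \frac{559}{16}$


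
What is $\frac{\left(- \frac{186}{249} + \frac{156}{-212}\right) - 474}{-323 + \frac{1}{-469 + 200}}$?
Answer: $\frac{562653581}{382220312} \approx 1.4721$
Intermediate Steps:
$\frac{\left(- \frac{186}{249} + \frac{156}{-212}\right) - 474}{-323 + \frac{1}{-469 + 200}} = \frac{\left(\left(-186\right) \frac{1}{249} + 156 \left(- \frac{1}{212}\right)\right) - 474}{-323 + \frac{1}{-269}} = \frac{\left(- \frac{62}{83} - \frac{39}{53}\right) - 474}{-323 - \frac{1}{269}} = \frac{- \frac{6523}{4399} - 474}{- \frac{86888}{269}} = \left(- \frac{2091649}{4399}\right) \left(- \frac{269}{86888}\right) = \frac{562653581}{382220312}$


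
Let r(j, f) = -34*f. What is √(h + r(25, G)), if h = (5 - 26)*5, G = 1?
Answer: I*√139 ≈ 11.79*I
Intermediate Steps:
h = -105 (h = -21*5 = -105)
√(h + r(25, G)) = √(-105 - 34*1) = √(-105 - 34) = √(-139) = I*√139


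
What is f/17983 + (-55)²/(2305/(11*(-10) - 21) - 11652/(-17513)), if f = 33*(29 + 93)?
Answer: -124644999881347/698478656099 ≈ -178.45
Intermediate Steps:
f = 4026 (f = 33*122 = 4026)
f/17983 + (-55)²/(2305/(11*(-10) - 21) - 11652/(-17513)) = 4026/17983 + (-55)²/(2305/(11*(-10) - 21) - 11652/(-17513)) = 4026*(1/17983) + 3025/(2305/(-110 - 21) - 11652*(-1/17513)) = 4026/17983 + 3025/(2305/(-131) + 11652/17513) = 4026/17983 + 3025/(2305*(-1/131) + 11652/17513) = 4026/17983 + 3025/(-2305/131 + 11652/17513) = 4026/17983 + 3025/(-38841053/2294203) = 4026/17983 + 3025*(-2294203/38841053) = 4026/17983 - 6939964075/38841053 = -124644999881347/698478656099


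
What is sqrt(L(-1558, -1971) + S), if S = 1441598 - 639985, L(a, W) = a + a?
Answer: sqrt(798497) ≈ 893.59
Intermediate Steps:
L(a, W) = 2*a
S = 801613
sqrt(L(-1558, -1971) + S) = sqrt(2*(-1558) + 801613) = sqrt(-3116 + 801613) = sqrt(798497)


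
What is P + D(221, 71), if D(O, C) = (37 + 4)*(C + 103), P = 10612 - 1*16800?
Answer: 946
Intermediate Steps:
P = -6188 (P = 10612 - 16800 = -6188)
D(O, C) = 4223 + 41*C (D(O, C) = 41*(103 + C) = 4223 + 41*C)
P + D(221, 71) = -6188 + (4223 + 41*71) = -6188 + (4223 + 2911) = -6188 + 7134 = 946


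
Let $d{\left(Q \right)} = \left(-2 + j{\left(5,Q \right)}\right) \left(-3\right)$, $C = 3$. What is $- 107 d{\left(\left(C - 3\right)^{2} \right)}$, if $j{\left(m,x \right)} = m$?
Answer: $963$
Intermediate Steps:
$d{\left(Q \right)} = -9$ ($d{\left(Q \right)} = \left(-2 + 5\right) \left(-3\right) = 3 \left(-3\right) = -9$)
$- 107 d{\left(\left(C - 3\right)^{2} \right)} = \left(-107\right) \left(-9\right) = 963$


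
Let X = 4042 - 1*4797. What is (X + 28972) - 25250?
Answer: 2967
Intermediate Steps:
X = -755 (X = 4042 - 4797 = -755)
(X + 28972) - 25250 = (-755 + 28972) - 25250 = 28217 - 25250 = 2967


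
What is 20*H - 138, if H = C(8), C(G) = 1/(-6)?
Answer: -424/3 ≈ -141.33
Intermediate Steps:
C(G) = -1/6
H = -1/6 ≈ -0.16667
20*H - 138 = 20*(-1/6) - 138 = -10/3 - 138 = -424/3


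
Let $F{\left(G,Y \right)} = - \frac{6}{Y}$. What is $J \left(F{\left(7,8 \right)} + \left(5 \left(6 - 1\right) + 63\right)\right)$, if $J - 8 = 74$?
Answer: $\frac{14309}{2} \approx 7154.5$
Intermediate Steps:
$J = 82$ ($J = 8 + 74 = 82$)
$J \left(F{\left(7,8 \right)} + \left(5 \left(6 - 1\right) + 63\right)\right) = 82 \left(- \frac{6}{8} + \left(5 \left(6 - 1\right) + 63\right)\right) = 82 \left(\left(-6\right) \frac{1}{8} + \left(5 \cdot 5 + 63\right)\right) = 82 \left(- \frac{3}{4} + \left(25 + 63\right)\right) = 82 \left(- \frac{3}{4} + 88\right) = 82 \cdot \frac{349}{4} = \frac{14309}{2}$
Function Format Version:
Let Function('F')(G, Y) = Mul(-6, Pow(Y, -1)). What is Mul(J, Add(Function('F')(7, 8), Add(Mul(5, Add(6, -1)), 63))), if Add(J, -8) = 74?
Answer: Rational(14309, 2) ≈ 7154.5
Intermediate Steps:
J = 82 (J = Add(8, 74) = 82)
Mul(J, Add(Function('F')(7, 8), Add(Mul(5, Add(6, -1)), 63))) = Mul(82, Add(Mul(-6, Pow(8, -1)), Add(Mul(5, Add(6, -1)), 63))) = Mul(82, Add(Mul(-6, Rational(1, 8)), Add(Mul(5, 5), 63))) = Mul(82, Add(Rational(-3, 4), Add(25, 63))) = Mul(82, Add(Rational(-3, 4), 88)) = Mul(82, Rational(349, 4)) = Rational(14309, 2)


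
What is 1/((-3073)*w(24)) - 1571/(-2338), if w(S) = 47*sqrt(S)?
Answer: 1571/2338 - sqrt(6)/1733172 ≈ 0.67194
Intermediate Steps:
1/((-3073)*w(24)) - 1571/(-2338) = 1/((-3073)*((47*sqrt(24)))) - 1571/(-2338) = -sqrt(6)/564/3073 - 1571*(-1/2338) = -sqrt(6)/564/3073 + 1571/2338 = -sqrt(6)/1733172 + 1571/2338 = 1571/2338 - sqrt(6)/1733172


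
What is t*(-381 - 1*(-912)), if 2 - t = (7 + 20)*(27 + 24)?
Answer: -730125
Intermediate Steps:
t = -1375 (t = 2 - (7 + 20)*(27 + 24) = 2 - 27*51 = 2 - 1*1377 = 2 - 1377 = -1375)
t*(-381 - 1*(-912)) = -1375*(-381 - 1*(-912)) = -1375*(-381 + 912) = -1375*531 = -730125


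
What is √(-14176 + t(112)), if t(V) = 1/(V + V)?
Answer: I*√44455922/56 ≈ 119.06*I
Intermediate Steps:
t(V) = 1/(2*V)
√(-14176 + t(112)) = √(-14176 + (½)/112) = √(-14176 + (½)*(1/112)) = √(-14176 + 1/224) = √(-3175423/224) = I*√44455922/56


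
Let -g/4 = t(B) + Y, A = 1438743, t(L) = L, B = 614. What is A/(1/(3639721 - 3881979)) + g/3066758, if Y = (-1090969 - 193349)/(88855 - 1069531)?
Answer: -14559079199936163335565/41770777339 ≈ -3.4855e+11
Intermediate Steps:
Y = 71351/54482 (Y = -1284318/(-980676) = -1284318*(-1/980676) = 71351/54482 ≈ 1.3096)
g = -67046598/27241 (g = -4*(614 + 71351/54482) = -4*33523299/54482 = -67046598/27241 ≈ -2461.2)
A/(1/(3639721 - 3881979)) + g/3066758 = 1438743/(1/(3639721 - 3881979)) - 67046598/27241/3066758 = 1438743/(1/(-242258)) - 67046598/27241*1/3066758 = 1438743/(-1/242258) - 33523299/41770777339 = 1438743*(-242258) - 33523299/41770777339 = -348547001694 - 33523299/41770777339 = -14559079199936163335565/41770777339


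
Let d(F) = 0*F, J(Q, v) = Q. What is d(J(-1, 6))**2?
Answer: 0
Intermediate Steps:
d(F) = 0
d(J(-1, 6))**2 = 0**2 = 0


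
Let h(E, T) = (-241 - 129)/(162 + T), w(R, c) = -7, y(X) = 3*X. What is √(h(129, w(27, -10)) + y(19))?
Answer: √52483/31 ≈ 7.3901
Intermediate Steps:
h(E, T) = -370/(162 + T)
√(h(129, w(27, -10)) + y(19)) = √(-370/(162 - 7) + 3*19) = √(-370/155 + 57) = √(-370*1/155 + 57) = √(-74/31 + 57) = √(1693/31) = √52483/31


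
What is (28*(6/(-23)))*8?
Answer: -1344/23 ≈ -58.435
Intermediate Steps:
(28*(6/(-23)))*8 = (28*(6*(-1/23)))*8 = (28*(-6/23))*8 = -168/23*8 = -1344/23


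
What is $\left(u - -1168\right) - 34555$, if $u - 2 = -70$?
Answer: $-33455$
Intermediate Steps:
$u = -68$ ($u = 2 - 70 = -68$)
$\left(u - -1168\right) - 34555 = \left(-68 - -1168\right) - 34555 = \left(-68 + 1168\right) - 34555 = 1100 - 34555 = -33455$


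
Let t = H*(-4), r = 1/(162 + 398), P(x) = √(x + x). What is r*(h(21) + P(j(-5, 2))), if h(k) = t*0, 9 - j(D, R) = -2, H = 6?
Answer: √22/560 ≈ 0.0083757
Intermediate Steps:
j(D, R) = 11 (j(D, R) = 9 - 1*(-2) = 9 + 2 = 11)
P(x) = √2*√x (P(x) = √(2*x) = √2*√x)
r = 1/560 ≈ 0.0017857
t = -24 (t = 6*(-4) = -24)
h(k) = 0 (h(k) = -24*0 = 0)
r*(h(21) + P(j(-5, 2))) = (0 + √2*√11)/560 = (0 + √22)/560 = √22/560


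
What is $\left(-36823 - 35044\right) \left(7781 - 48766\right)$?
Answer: $2945468995$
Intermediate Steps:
$\left(-36823 - 35044\right) \left(7781 - 48766\right) = \left(-71867\right) \left(-40985\right) = 2945468995$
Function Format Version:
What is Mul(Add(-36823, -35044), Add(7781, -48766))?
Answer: 2945468995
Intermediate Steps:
Mul(Add(-36823, -35044), Add(7781, -48766)) = Mul(-71867, -40985) = 2945468995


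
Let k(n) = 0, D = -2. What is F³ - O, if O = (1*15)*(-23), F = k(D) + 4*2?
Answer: 857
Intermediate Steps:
F = 8 (F = 0 + 4*2 = 0 + 8 = 8)
O = -345 (O = 15*(-23) = -345)
F³ - O = 8³ - 1*(-345) = 512 + 345 = 857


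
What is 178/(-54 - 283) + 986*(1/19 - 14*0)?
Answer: 328900/6403 ≈ 51.367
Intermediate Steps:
178/(-54 - 283) + 986*(1/19 - 14*0) = 178/(-337) + 986*(1/19 + 0) = 178*(-1/337) + 986*(1/19) = -178/337 + 986/19 = 328900/6403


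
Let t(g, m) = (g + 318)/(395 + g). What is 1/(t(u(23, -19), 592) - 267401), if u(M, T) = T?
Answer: -376/100542477 ≈ -3.7397e-6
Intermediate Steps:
t(g, m) = (318 + g)/(395 + g)
1/(t(u(23, -19), 592) - 267401) = 1/((318 - 19)/(395 - 19) - 267401) = 1/(299/376 - 267401) = 1/(-100542477/376) = -376/100542477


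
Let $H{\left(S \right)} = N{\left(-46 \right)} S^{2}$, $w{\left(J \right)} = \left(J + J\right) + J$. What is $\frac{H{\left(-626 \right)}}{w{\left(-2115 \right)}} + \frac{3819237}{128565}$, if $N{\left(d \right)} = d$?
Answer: $\frac{52039640089}{18127665} \approx 2870.7$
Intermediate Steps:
$w{\left(J \right)} = 3 J$ ($w{\left(J \right)} = 2 J + J = 3 J$)
$H{\left(S \right)} = - 46 S^{2}$
$\frac{H{\left(-626 \right)}}{w{\left(-2115 \right)}} + \frac{3819237}{128565} = \frac{\left(-46\right) \left(-626\right)^{2}}{3 \left(-2115\right)} + \frac{3819237}{128565} = \frac{\left(-46\right) 391876}{-6345} + 3819237 \cdot \frac{1}{128565} = \left(-18026296\right) \left(- \frac{1}{6345}\right) + \frac{1273079}{42855} = \frac{18026296}{6345} + \frac{1273079}{42855} = \frac{52039640089}{18127665}$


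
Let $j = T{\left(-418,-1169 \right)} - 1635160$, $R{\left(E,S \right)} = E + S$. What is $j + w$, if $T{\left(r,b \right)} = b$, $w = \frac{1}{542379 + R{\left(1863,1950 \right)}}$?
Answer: $- \frac{893749809167}{546192} \approx -1.6363 \cdot 10^{6}$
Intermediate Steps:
$w = \frac{1}{546192}$ ($w = \frac{1}{542379 + \left(1863 + 1950\right)} = \frac{1}{542379 + 3813} = \frac{1}{546192} \approx 1.8309 \cdot 10^{-6}$)
$j = -1636329$ ($j = -1169 - 1635160 = -1636329$)
$j + w = -1636329 + \frac{1}{546192} = - \frac{893749809167}{546192}$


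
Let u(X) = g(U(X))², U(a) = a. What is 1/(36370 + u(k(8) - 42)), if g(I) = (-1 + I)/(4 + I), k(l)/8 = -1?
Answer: 2116/76961521 ≈ 2.7494e-5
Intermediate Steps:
k(l) = -8 (k(l) = 8*(-1) = -8)
g(I) = (-1 + I)/(4 + I)
u(X) = (-1 + X)²/(4 + X)² (u(X) = ((-1 + X)/(4 + X))² = (-1 + X)²/(4 + X)²)
1/(36370 + u(k(8) - 42)) = 1/(36370 + (-1 + (-8 - 42))²/(4 + (-8 - 42))²) = 1/(36370 + (-1 - 50)²/(4 - 50)²) = 1/(36370 + (-51)²/(-46)²) = 1/(36370 + 2601*(1/2116)) = 1/(36370 + 2601/2116) = 1/(76961521/2116) = 2116/76961521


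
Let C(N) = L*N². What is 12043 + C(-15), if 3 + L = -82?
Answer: -7082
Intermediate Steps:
L = -85 (L = -3 - 82 = -85)
C(N) = -85*N²
12043 + C(-15) = 12043 - 85*(-15)² = 12043 - 85*225 = 12043 - 19125 = -7082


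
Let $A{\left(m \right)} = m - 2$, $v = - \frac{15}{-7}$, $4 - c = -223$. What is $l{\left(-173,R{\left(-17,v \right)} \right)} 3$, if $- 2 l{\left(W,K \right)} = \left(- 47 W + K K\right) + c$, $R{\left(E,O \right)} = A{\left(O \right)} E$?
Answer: $- \frac{1229493}{98} \approx -12546.0$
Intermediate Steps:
$c = 227$ ($c = 4 - -223 = 4 + 223 = 227$)
$v = \frac{15}{7}$ ($v = \left(-15\right) \left(- \frac{1}{7}\right) = \frac{15}{7} \approx 2.1429$)
$A{\left(m \right)} = -2 + m$ ($A{\left(m \right)} = m - 2 = -2 + m$)
$R{\left(E,O \right)} = E \left(-2 + O\right)$ ($R{\left(E,O \right)} = \left(-2 + O\right) E = E \left(-2 + O\right)$)
$l{\left(W,K \right)} = - \frac{227}{2} - \frac{K^{2}}{2} + \frac{47 W}{2}$ ($l{\left(W,K \right)} = - \frac{\left(- 47 W + K K\right) + 227}{2} = - \frac{\left(- 47 W + K^{2}\right) + 227}{2} = - \frac{\left(K^{2} - 47 W\right) + 227}{2} = - \frac{227 + K^{2} - 47 W}{2} = - \frac{227}{2} - \frac{K^{2}}{2} + \frac{47 W}{2}$)
$l{\left(-173,R{\left(-17,v \right)} \right)} 3 = \left(- \frac{227}{2} - \frac{\left(- 17 \left(-2 + \frac{15}{7}\right)\right)^{2}}{2} + \frac{47}{2} \left(-173\right)\right) 3 = \left(- \frac{227}{2} - \frac{\left(\left(-17\right) \frac{1}{7}\right)^{2}}{2} - \frac{8131}{2}\right) 3 = \left(- \frac{227}{2} - \frac{\left(- \frac{17}{7}\right)^{2}}{2} - \frac{8131}{2}\right) 3 = \left(- \frac{227}{2} - \frac{289}{98} - \frac{8131}{2}\right) 3 = \left(- \frac{409831}{98}\right) 3 = - \frac{1229493}{98}$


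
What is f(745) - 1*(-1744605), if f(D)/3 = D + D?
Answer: 1749075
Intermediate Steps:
f(D) = 6*D (f(D) = 3*(D + D) = 3*(2*D) = 6*D)
f(745) - 1*(-1744605) = 6*745 - 1*(-1744605) = 4470 + 1744605 = 1749075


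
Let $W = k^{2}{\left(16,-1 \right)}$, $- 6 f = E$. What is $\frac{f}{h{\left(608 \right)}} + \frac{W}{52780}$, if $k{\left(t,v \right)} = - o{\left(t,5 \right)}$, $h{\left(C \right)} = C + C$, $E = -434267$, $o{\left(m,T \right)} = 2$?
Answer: $\frac{5730160361}{96270720} \approx 59.521$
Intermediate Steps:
$h{\left(C \right)} = 2 C$
$k{\left(t,v \right)} = -2$ ($k{\left(t,v \right)} = \left(-1\right) 2 = -2$)
$f = \frac{434267}{6}$ ($f = \left(- \frac{1}{6}\right) \left(-434267\right) = \frac{434267}{6} \approx 72378.0$)
$W = 4$ ($W = \left(-2\right)^{2} = 4$)
$\frac{f}{h{\left(608 \right)}} + \frac{W}{52780} = \frac{434267}{6 \cdot 2 \cdot 608} + \frac{4}{52780} = \frac{434267}{6 \cdot 1216} + 4 \cdot \frac{1}{52780} = \frac{434267}{6} \cdot \frac{1}{1216} + \frac{1}{13195} = \frac{434267}{7296} + \frac{1}{13195} = \frac{5730160361}{96270720}$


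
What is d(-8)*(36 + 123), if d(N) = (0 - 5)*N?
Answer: 6360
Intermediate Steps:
d(N) = -5*N
d(-8)*(36 + 123) = (-5*(-8))*(36 + 123) = 40*159 = 6360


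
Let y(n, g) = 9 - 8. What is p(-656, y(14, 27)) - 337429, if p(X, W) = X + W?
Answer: -338084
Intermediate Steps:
y(n, g) = 1
p(X, W) = W + X
p(-656, y(14, 27)) - 337429 = (1 - 656) - 337429 = -655 - 337429 = -338084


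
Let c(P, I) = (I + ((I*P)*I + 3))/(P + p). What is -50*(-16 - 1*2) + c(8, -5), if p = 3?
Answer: 918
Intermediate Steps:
c(P, I) = (3 + I + P*I²)/(3 + P) (c(P, I) = (I + ((I*P)*I + 3))/(P + 3) = (I + (P*I² + 3))/(3 + P) = (I + (3 + P*I²))/(3 + P) = (3 + I + P*I²)/(3 + P))
-50*(-16 - 1*2) + c(8, -5) = -50*(-16 - 1*2) + (3 - 5 + 8*(-5)²)/(3 + 8) = -50*(-16 - 2) + (3 - 5 + 8*25)/11 = -50*(-18) + (3 - 5 + 200)/11 = 900 + (1/11)*198 = 900 + 18 = 918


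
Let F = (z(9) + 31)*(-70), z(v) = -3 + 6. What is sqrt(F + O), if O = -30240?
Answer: 2*I*sqrt(8155) ≈ 180.61*I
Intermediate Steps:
z(v) = 3
F = -2380 (F = (3 + 31)*(-70) = 34*(-70) = -2380)
sqrt(F + O) = sqrt(-2380 - 30240) = sqrt(-32620) = 2*I*sqrt(8155)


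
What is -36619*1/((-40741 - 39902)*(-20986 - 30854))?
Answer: -36619/4180533120 ≈ -8.7594e-6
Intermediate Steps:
-36619*1/((-40741 - 39902)*(-20986 - 30854)) = -36619/((-80643*(-51840))) = -36619/4180533120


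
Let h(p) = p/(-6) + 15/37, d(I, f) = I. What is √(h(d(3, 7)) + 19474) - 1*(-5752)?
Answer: 5752 + √106639106/74 ≈ 5891.5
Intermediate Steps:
h(p) = 15/37 - p/6 (h(p) = p*(-⅙) + 15*(1/37) = -p/6 + 15/37 = 15/37 - p/6)
√(h(d(3, 7)) + 19474) - 1*(-5752) = √((15/37 - ⅙*3) + 19474) - 1*(-5752) = √((15/37 - ½) + 19474) + 5752 = √(-7/74 + 19474) + 5752 = √(1441069/74) + 5752 = √106639106/74 + 5752 = 5752 + √106639106/74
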